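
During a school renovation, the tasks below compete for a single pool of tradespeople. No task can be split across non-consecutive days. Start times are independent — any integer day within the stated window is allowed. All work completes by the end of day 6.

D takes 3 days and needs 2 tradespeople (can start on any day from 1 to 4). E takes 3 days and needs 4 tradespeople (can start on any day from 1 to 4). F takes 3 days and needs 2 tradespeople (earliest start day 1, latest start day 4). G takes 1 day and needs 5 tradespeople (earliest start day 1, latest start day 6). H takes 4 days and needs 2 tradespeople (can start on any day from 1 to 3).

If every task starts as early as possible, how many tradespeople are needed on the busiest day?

15

Early-start schedule: D@1, E@1, F@1, G@1, H@1.
Load per day: day 1: 15, day 2: 10, day 3: 10, day 4: 2, day 5: 0, day 6: 0.
Peak is 15.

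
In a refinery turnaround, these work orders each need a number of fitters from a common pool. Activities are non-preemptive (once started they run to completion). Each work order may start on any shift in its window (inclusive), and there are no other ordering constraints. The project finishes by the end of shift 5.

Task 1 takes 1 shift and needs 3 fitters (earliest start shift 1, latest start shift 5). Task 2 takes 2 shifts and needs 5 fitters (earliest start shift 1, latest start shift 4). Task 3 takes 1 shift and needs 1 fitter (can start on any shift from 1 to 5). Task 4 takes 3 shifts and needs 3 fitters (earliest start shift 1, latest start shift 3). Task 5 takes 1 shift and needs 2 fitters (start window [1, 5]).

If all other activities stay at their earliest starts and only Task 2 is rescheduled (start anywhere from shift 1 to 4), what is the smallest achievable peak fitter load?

Task 2@1: s1:14  s2:8  s3:3  s4:0  s5:0 → peak 14
Task 2@2: s1:9  s2:8  s3:8  s4:0  s5:0 → peak 9
Task 2@3: s1:9  s2:3  s3:8  s4:5  s5:0 → peak 9
Task 2@4: s1:9  s2:3  s3:3  s4:5  s5:5 → peak 9
Best is Task 2@2, peak 9.

9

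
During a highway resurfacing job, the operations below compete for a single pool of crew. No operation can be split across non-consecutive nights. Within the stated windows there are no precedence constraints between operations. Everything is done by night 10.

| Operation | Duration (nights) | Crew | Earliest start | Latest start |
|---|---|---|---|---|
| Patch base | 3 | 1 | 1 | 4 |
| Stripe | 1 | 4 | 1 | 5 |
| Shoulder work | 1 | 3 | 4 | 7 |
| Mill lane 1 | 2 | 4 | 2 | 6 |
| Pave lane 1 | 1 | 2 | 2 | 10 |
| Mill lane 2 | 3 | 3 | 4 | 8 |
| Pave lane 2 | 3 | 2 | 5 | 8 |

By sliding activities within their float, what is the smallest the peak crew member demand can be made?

Early-start (Patch base@1, Stripe@1, Shoulder work@4, Mill lane 1@2, Pave lane 1@2, Mill lane 2@4, Pave lane 2@5) gives peak 7: n1:5  n2:7  n3:5  n4:6  n5:5  n6:5  n7:2  n8:0  n9:0  n10:0.
Shift Patch base→4, Pave lane 1→7, Mill lane 2→8.
Schedule Patch base@4, Stripe@1, Shoulder work@4, Mill lane 1@2, Pave lane 1@7, Mill lane 2@8, Pave lane 2@5: n1:4  n2:4  n3:4  n4:4  n5:3  n6:3  n7:4  n8:3  n9:3  n10:3 — peak 4.
Total crew member-nights = 35 over 10 nights ⇒ peak ≥ ⌈35/10⌉ = 4, so 4 is optimal.

4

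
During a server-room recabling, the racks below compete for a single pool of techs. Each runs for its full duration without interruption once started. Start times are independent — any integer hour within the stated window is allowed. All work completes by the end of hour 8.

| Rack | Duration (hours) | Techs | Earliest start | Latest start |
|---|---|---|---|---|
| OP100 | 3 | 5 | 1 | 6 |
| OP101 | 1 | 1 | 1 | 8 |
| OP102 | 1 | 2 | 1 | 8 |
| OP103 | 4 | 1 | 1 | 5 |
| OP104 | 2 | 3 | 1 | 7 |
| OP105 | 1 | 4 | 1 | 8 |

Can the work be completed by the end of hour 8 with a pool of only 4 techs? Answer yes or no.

no

The minimum achievable peak is 5; 4 < 5, so no feasible schedule stays within the cap.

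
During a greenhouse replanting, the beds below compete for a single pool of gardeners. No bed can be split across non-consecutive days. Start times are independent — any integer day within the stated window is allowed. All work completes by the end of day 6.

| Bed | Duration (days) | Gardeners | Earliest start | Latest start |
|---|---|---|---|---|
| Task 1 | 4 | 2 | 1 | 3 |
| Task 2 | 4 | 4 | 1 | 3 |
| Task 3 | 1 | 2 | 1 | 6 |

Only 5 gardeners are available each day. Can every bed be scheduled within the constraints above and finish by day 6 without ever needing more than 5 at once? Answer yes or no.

The minimum achievable peak is 6; 5 < 6, so no feasible schedule stays within the cap.

no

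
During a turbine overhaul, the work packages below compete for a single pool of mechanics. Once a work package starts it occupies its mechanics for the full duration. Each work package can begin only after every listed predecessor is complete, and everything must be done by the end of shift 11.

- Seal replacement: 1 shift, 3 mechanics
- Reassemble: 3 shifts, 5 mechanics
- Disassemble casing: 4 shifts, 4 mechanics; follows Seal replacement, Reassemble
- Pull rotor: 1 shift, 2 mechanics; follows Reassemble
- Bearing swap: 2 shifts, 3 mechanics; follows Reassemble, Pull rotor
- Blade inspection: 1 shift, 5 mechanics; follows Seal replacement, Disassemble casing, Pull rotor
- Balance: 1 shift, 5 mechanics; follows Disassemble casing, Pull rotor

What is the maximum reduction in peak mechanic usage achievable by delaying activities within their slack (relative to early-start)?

3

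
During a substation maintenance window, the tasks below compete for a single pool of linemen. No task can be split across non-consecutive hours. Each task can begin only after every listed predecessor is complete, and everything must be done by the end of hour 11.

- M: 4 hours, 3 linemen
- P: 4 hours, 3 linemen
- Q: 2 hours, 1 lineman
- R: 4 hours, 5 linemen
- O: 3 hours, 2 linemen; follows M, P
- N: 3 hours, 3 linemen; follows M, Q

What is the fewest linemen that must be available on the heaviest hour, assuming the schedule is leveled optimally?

Early-start (M@1, P@1, Q@1, R@1, O@5, N@5) gives peak 12: h1:12  h2:12  h3:11  h4:11  h5:5  h6:5  h7:5  h8:0  h9:0  h10:0  h11:0.
Shift Q→5, R→5, O→9, N→9.
Schedule M@1, P@1, Q@5, R@5, O@9, N@9: h1:6  h2:6  h3:6  h4:6  h5:6  h6:6  h7:5  h8:5  h9:5  h10:5  h11:5 — peak 6.
Total lineman-hours = 61 over 11 hours ⇒ peak ≥ ⌈61/11⌉ = 6, so 6 is optimal.

6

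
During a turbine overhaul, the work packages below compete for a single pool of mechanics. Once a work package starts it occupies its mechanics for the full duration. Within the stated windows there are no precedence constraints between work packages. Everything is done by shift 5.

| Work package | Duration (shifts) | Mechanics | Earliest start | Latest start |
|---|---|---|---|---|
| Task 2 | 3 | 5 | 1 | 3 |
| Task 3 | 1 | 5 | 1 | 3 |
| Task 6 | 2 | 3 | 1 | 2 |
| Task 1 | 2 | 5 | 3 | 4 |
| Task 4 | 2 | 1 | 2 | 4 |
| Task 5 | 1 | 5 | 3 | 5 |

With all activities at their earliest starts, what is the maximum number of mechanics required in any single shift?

Early-start schedule: Task 2@1, Task 3@1, Task 6@1, Task 1@3, Task 4@2, Task 5@3.
Load per shift: shift 1: 13, shift 2: 9, shift 3: 16, shift 4: 5, shift 5: 0.
Peak is 16.

16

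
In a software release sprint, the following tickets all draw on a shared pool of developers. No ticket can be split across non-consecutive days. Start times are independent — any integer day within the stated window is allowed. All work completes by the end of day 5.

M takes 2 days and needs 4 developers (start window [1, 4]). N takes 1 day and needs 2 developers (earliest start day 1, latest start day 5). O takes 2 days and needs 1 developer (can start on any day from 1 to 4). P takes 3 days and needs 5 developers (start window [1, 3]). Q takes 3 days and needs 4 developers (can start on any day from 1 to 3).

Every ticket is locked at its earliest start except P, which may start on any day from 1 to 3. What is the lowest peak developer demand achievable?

P@1: d1:16  d2:14  d3:9  d4:0  d5:0 → peak 16
P@2: d1:11  d2:14  d3:9  d4:5  d5:0 → peak 14
P@3: d1:11  d2:9  d3:9  d4:5  d5:5 → peak 11
Best is P@3, peak 11.

11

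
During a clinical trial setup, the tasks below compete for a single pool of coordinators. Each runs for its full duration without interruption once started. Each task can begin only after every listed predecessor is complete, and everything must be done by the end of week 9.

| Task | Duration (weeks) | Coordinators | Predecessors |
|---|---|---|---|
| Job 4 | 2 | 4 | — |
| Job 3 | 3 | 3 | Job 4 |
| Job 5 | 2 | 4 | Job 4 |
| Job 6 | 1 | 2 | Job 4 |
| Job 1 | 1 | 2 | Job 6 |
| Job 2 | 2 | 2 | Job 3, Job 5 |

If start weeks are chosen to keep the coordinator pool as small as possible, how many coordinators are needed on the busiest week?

Early-start (Job 4@1, Job 3@3, Job 5@3, Job 6@3, Job 1@4, Job 2@6) gives peak 9: w1:4  w2:4  w3:9  w4:9  w5:3  w6:2  w7:2  w8:0  w9:0.
Shift Job 5→6, Job 6→8, Job 1→9, Job 2→8.
Schedule Job 4@1, Job 3@3, Job 5@6, Job 6@8, Job 1@9, Job 2@8: w1:4  w2:4  w3:3  w4:3  w5:3  w6:4  w7:4  w8:4  w9:4 — peak 4.
Total coordinator-weeks = 33 over 9 weeks ⇒ peak ≥ ⌈33/9⌉ = 4, so 4 is optimal.

4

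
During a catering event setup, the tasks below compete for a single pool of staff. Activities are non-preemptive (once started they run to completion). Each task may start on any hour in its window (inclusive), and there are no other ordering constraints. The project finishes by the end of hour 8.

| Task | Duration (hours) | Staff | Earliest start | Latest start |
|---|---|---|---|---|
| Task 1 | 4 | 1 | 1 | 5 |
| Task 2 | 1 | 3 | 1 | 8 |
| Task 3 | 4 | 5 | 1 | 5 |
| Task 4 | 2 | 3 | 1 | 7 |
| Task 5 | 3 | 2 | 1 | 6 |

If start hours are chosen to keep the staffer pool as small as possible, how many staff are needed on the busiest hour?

6

Early-start (Task 1@1, Task 2@1, Task 3@1, Task 4@1, Task 5@1) gives peak 14: h1:14  h2:11  h3:8  h4:6  h5:0  h6:0  h7:0  h8:0.
Shift Task 3→2, Task 4→6, Task 5→6.
Schedule Task 1@1, Task 2@1, Task 3@2, Task 4@6, Task 5@6: h1:4  h2:6  h3:6  h4:6  h5:5  h6:5  h7:5  h8:2 — peak 6.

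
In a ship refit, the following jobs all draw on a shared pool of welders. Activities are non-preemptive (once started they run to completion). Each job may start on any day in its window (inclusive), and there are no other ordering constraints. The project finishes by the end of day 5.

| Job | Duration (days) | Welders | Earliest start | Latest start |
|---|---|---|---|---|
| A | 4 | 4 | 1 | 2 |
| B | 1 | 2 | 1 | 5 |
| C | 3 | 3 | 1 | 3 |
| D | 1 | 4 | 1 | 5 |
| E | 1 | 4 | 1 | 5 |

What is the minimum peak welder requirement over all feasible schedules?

Early-start (A@1, B@1, C@1, D@1, E@1) gives peak 17: d1:17  d2:7  d3:7  d4:4  d5:0.
Shift C→2, D→5, E→5.
Schedule A@1, B@1, C@2, D@5, E@5: d1:6  d2:7  d3:7  d4:7  d5:8 — peak 8.

8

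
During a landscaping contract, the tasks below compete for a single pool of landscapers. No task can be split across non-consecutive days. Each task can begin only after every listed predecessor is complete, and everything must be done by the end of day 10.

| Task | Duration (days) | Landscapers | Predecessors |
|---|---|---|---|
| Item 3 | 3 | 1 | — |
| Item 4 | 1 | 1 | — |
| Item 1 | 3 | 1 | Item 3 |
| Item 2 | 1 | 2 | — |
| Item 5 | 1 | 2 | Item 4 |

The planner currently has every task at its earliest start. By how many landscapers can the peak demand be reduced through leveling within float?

Early-start peak: d1:4  d2:3  d3:1  d4:1  d5:1  d6:1  d7:0  d8:0  d9:0  d10:0 ⇒ 4.
Leveled (Item 3@1, Item 4@1, Item 1@4, Item 2@7, Item 5@8): d1:2  d2:1  d3:1  d4:1  d5:1  d6:1  d7:2  d8:2  d9:0  d10:0 ⇒ 2.
Reduction 4 − 2 = 2.

2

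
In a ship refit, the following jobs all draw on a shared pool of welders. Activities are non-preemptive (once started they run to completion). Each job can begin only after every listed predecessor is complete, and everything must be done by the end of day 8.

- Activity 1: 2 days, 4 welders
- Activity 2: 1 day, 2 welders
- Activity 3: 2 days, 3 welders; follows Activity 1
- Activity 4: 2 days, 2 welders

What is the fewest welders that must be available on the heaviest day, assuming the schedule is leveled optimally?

Early-start (Activity 1@1, Activity 2@1, Activity 3@3, Activity 4@1) gives peak 8: d1:8  d2:6  d3:3  d4:3  d5:0  d6:0  d7:0  d8:0.
Shift Activity 2→3, Activity 3→4, Activity 4→6.
Schedule Activity 1@1, Activity 2@3, Activity 3@4, Activity 4@6: d1:4  d2:4  d3:2  d4:3  d5:3  d6:2  d7:2  d8:0 — peak 4.

4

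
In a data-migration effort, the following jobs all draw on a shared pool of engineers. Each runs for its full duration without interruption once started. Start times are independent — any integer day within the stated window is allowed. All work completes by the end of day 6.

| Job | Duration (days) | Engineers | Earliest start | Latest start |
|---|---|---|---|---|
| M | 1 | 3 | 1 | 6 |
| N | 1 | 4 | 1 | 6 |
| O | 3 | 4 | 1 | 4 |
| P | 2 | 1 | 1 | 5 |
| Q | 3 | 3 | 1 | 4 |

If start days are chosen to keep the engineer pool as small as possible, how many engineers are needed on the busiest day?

Early-start (M@1, N@1, O@1, P@1, Q@1) gives peak 15: d1:15  d2:8  d3:7  d4:0  d5:0  d6:0.
Shift O→2, P→2, Q→4.
Schedule M@1, N@1, O@2, P@2, Q@4: d1:7  d2:5  d3:5  d4:7  d5:3  d6:3 — peak 7.

7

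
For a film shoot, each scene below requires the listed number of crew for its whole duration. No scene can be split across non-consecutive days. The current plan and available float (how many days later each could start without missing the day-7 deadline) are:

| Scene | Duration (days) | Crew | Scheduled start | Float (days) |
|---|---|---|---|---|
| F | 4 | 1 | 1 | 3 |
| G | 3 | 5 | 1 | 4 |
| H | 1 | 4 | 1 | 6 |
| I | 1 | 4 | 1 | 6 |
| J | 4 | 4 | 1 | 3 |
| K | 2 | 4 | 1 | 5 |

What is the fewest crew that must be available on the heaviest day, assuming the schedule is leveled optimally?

Early-start (F@1, G@1, H@1, I@1, J@1, K@1) gives peak 22: d1:22  d2:14  d3:10  d4:5  d5:0  d6:0  d7:0.
Shift H→4, I→5, J→4, K→6.
Schedule F@1, G@1, H@4, I@5, J@4, K@6: d1:6  d2:6  d3:6  d4:9  d5:8  d6:8  d7:8 — peak 9.

9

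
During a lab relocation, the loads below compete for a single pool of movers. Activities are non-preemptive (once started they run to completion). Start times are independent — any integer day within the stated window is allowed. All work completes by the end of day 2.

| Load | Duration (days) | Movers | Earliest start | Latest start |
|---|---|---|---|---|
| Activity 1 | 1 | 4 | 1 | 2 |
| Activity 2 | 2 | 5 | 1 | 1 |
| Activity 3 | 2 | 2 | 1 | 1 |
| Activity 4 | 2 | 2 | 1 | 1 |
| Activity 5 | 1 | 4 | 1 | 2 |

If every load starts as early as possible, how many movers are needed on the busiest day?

17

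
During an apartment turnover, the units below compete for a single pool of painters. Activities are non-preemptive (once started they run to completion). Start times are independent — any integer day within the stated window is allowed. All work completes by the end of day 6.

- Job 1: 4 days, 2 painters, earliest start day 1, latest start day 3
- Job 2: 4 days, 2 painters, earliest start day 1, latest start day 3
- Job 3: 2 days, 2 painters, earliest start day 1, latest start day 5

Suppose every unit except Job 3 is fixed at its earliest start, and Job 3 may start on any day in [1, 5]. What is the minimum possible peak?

Job 3@1: d1:6  d2:6  d3:4  d4:4  d5:0  d6:0 → peak 6
Job 3@2: d1:4  d2:6  d3:6  d4:4  d5:0  d6:0 → peak 6
Job 3@3: d1:4  d2:4  d3:6  d4:6  d5:0  d6:0 → peak 6
Job 3@4: d1:4  d2:4  d3:4  d4:6  d5:2  d6:0 → peak 6
Job 3@5: d1:4  d2:4  d3:4  d4:4  d5:2  d6:2 → peak 4
Best is Job 3@5, peak 4.

4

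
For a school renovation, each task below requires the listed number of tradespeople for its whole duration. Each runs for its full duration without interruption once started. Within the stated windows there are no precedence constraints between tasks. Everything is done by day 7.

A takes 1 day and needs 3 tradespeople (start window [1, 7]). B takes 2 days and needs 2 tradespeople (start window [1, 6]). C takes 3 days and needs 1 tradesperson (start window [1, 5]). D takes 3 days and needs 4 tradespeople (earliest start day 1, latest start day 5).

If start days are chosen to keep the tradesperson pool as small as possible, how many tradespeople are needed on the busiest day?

Early-start (A@1, B@1, C@1, D@1) gives peak 10: d1:10  d2:7  d3:5  d4:0  d5:0  d6:0  d7:0.
Shift B→2, D→4.
Schedule A@1, B@2, C@1, D@4: d1:4  d2:3  d3:3  d4:4  d5:4  d6:4  d7:0 — peak 4.
Total tradesperson-days = 22 over 7 days ⇒ peak ≥ ⌈22/7⌉ = 4, so 4 is optimal.

4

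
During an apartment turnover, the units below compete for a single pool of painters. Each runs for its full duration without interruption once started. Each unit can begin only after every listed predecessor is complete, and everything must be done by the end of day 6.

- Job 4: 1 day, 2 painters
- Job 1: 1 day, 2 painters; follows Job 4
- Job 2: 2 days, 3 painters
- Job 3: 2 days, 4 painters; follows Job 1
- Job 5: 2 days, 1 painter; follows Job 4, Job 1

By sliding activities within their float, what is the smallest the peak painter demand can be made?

Early-start (Job 4@1, Job 1@2, Job 2@1, Job 3@3, Job 5@3) gives peak 5: d1:5  d2:5  d3:5  d4:5  d5:0  d6:0.
Shift Job 2→3, Job 3→5.
Schedule Job 4@1, Job 1@2, Job 2@3, Job 3@5, Job 5@3: d1:2  d2:2  d3:4  d4:4  d5:4  d6:4 — peak 4.
Total painter-days = 20 over 6 days ⇒ peak ≥ ⌈20/6⌉ = 4, so 4 is optimal.

4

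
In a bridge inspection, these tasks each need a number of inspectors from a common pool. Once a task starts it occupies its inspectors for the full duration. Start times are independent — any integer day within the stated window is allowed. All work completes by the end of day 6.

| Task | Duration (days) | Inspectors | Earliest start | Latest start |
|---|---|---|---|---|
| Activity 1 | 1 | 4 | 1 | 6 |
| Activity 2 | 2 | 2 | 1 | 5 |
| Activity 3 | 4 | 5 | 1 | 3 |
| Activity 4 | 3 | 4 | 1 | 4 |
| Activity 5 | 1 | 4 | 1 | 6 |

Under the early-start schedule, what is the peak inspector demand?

19

Early-start schedule: Activity 1@1, Activity 2@1, Activity 3@1, Activity 4@1, Activity 5@1.
Load per day: day 1: 19, day 2: 11, day 3: 9, day 4: 5, day 5: 0, day 6: 0.
Peak is 19.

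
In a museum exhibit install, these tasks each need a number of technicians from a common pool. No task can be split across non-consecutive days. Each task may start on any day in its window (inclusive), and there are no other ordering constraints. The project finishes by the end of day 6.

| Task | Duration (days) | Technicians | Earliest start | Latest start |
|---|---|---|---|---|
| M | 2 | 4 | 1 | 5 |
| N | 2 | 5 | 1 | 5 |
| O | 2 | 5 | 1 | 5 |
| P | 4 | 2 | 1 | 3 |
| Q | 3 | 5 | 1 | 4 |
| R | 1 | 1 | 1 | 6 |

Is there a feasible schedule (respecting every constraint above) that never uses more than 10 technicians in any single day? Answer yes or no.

no

The minimum achievable peak is 11; 10 < 11, so no feasible schedule stays within the cap.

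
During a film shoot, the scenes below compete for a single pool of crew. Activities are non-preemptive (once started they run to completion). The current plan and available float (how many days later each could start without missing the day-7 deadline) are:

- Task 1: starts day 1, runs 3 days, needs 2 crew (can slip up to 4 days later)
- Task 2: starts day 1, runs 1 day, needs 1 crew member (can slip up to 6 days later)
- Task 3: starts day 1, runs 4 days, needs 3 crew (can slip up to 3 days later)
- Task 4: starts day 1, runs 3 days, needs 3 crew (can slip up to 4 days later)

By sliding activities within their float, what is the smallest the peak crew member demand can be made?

5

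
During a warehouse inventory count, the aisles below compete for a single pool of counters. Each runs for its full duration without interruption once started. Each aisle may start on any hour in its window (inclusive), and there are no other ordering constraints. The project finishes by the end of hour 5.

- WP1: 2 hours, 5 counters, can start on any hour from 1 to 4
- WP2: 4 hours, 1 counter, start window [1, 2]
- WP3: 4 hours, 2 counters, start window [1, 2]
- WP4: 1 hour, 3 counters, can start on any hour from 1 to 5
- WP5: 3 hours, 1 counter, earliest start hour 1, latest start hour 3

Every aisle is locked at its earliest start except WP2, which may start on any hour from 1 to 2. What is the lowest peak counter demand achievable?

11

WP2@1: h1:12  h2:9  h3:4  h4:3  h5:0 → peak 12
WP2@2: h1:11  h2:9  h3:4  h4:3  h5:1 → peak 11
Best is WP2@2, peak 11.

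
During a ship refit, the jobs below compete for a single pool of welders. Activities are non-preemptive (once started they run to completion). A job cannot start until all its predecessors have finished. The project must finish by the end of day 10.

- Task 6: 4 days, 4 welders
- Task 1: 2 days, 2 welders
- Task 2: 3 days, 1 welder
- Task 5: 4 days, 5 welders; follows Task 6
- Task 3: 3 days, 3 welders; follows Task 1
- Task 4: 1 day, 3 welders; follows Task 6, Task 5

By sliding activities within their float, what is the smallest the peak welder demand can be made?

Early-start (Task 6@1, Task 1@1, Task 2@1, Task 5@5, Task 3@3, Task 4@9) gives peak 8: d1:7  d2:7  d3:8  d4:7  d5:8  d6:5  d7:5  d8:5  d9:3  d10:0.
Shift Task 2→5, Task 5→6, Task 4→10.
Schedule Task 6@1, Task 1@1, Task 2@5, Task 5@6, Task 3@3, Task 4@10: d1:6  d2:6  d3:7  d4:7  d5:4  d6:6  d7:6  d8:5  d9:5  d10:3 — peak 7.

7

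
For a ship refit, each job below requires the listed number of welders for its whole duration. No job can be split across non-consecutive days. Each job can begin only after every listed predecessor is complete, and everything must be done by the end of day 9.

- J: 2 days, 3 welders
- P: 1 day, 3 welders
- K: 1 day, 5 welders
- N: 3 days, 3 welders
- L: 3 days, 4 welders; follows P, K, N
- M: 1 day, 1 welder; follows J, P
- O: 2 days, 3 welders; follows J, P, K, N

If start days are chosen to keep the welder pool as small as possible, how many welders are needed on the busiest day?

Early-start (J@1, P@1, K@1, N@1, L@4, M@3, O@4) gives peak 14: d1:14  d2:6  d3:4  d4:7  d5:7  d6:4  d7:0  d8:0  d9:0.
Shift P→3, K→4, L→5, M→4, O→8.
Schedule J@1, P@3, K@4, N@1, L@5, M@4, O@8: d1:6  d2:6  d3:6  d4:6  d5:4  d6:4  d7:4  d8:3  d9:3 — peak 6.

6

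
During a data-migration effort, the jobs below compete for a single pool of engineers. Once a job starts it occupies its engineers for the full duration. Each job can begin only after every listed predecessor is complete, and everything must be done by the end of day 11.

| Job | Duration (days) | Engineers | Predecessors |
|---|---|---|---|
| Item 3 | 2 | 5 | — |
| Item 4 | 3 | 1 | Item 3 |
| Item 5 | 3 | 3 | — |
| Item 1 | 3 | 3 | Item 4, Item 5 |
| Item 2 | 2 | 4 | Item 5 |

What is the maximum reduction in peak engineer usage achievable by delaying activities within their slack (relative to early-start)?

3

Early-start peak: d1:8  d2:8  d3:4  d4:5  d5:5  d6:3  d7:3  d8:3  d9:0  d10:0  d11:0 ⇒ 8.
Leveled (Item 3@1, Item 4@3, Item 5@3, Item 1@6, Item 2@9): d1:5  d2:5  d3:4  d4:4  d5:4  d6:3  d7:3  d8:3  d9:4  d10:4  d11:0 ⇒ 5.
Reduction 8 − 5 = 3.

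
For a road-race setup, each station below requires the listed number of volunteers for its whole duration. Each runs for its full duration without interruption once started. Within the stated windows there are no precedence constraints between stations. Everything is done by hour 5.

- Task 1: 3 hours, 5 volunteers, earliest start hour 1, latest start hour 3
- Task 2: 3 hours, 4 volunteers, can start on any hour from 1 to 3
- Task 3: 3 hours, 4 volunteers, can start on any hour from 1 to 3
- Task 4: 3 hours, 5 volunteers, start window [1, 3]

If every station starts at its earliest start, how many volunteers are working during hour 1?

18

At early start, hour 1 has: Task 1, Task 2, Task 3, Task 4.
Demand: 5 + 4 + 4 + 5 = 18.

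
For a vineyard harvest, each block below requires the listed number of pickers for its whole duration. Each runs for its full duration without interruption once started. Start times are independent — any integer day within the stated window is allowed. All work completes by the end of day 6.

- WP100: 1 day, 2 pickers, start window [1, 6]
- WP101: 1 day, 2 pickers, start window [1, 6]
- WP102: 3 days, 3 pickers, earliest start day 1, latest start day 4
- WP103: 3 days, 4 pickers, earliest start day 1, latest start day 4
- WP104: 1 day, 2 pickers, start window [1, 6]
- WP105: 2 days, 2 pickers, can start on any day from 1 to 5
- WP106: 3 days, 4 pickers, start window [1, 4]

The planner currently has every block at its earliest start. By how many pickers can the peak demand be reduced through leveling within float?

11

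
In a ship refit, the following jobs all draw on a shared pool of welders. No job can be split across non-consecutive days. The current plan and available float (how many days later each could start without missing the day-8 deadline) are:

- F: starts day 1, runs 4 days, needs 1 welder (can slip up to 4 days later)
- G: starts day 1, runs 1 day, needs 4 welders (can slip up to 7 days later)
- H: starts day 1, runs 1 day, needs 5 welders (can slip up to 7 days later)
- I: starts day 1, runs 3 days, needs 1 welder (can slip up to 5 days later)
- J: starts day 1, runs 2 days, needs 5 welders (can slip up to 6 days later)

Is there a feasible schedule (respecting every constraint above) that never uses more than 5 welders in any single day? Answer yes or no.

yes

Schedule F@1, G@1, H@5, I@2, J@6: d1:5  d2:2  d3:2  d4:2  d5:5  d6:5  d7:5  d8:0 — peak 5 ≤ 5.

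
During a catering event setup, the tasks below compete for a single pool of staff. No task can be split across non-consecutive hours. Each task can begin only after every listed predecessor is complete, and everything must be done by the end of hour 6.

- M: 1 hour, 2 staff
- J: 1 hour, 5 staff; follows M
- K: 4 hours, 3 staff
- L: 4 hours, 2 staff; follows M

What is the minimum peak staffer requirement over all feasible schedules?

Early-start (M@1, J@2, K@1, L@2) gives peak 10: h1:5  h2:10  h3:5  h4:5  h5:2  h6:0.
Shift K→3, L→3.
Schedule M@1, J@2, K@3, L@3: h1:2  h2:5  h3:5  h4:5  h5:5  h6:5 — peak 5.
Total staffer-hours = 27 over 6 hours ⇒ peak ≥ ⌈27/6⌉ = 5, so 5 is optimal.

5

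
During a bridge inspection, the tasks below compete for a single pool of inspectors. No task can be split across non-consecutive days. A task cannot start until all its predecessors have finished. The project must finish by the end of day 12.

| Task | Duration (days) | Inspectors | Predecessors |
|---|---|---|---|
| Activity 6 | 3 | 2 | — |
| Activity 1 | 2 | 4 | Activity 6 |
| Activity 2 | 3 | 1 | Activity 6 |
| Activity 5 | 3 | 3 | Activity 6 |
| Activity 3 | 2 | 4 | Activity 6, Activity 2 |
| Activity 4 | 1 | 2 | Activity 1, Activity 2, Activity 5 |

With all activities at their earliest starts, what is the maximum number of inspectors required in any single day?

8

Early-start schedule: Activity 6@1, Activity 1@4, Activity 2@4, Activity 5@4, Activity 3@7, Activity 4@7.
Load per day: day 1: 2, day 2: 2, day 3: 2, day 4: 8, day 5: 8, day 6: 4, day 7: 6, day 8: 4, day 9: 0, day 10: 0, day 11: 0, day 12: 0.
Peak is 8.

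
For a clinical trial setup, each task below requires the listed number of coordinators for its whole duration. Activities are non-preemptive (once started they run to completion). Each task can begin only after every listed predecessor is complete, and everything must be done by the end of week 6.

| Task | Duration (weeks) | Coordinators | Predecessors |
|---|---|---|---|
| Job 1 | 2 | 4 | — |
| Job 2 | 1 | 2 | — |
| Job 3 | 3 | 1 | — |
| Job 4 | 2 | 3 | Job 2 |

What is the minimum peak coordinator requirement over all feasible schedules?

4

Early-start (Job 1@1, Job 2@1, Job 3@1, Job 4@2) gives peak 8: w1:7  w2:8  w3:4  w4:0  w5:0  w6:0.
Shift Job 2→3, Job 3→3, Job 4→4.
Schedule Job 1@1, Job 2@3, Job 3@3, Job 4@4: w1:4  w2:4  w3:3  w4:4  w5:4  w6:0 — peak 4.
Total coordinator-weeks = 19 over 6 weeks ⇒ peak ≥ ⌈19/6⌉ = 4, so 4 is optimal.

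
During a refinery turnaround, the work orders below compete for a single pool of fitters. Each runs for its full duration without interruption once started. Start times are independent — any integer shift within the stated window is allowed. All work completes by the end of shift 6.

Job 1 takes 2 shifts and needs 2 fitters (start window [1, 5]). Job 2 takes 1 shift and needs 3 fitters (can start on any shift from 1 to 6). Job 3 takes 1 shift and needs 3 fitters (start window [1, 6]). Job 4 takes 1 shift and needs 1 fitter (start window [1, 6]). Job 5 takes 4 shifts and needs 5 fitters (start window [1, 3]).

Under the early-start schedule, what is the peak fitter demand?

14

Early-start schedule: Job 1@1, Job 2@1, Job 3@1, Job 4@1, Job 5@1.
Load per shift: shift 1: 14, shift 2: 7, shift 3: 5, shift 4: 5, shift 5: 0, shift 6: 0.
Peak is 14.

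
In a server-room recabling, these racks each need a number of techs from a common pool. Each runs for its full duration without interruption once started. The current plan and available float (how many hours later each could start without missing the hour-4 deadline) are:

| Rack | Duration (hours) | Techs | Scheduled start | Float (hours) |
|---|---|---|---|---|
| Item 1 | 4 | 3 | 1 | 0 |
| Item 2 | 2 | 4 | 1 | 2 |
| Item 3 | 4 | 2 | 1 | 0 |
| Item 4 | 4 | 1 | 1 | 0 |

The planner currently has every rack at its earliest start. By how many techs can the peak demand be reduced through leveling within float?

0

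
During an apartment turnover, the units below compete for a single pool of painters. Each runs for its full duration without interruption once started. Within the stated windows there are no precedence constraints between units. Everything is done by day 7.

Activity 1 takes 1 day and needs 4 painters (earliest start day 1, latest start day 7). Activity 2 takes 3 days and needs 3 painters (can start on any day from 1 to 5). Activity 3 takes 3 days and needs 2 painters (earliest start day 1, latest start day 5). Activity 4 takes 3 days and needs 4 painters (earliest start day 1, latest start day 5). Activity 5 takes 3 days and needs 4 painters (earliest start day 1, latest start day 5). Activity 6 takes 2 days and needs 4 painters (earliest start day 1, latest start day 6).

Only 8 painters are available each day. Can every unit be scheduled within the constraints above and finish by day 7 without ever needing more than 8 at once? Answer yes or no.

no

The minimum achievable peak is 9; 8 < 9, so no feasible schedule stays within the cap.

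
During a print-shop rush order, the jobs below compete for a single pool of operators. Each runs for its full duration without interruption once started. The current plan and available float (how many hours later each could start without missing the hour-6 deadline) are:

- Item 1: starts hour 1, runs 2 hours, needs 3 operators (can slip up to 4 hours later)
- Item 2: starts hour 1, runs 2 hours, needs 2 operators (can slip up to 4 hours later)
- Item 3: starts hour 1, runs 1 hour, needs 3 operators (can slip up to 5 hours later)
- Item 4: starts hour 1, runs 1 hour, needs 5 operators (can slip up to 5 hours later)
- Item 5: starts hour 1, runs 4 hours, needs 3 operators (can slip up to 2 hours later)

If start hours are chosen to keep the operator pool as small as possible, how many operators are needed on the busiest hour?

6

Early-start (Item 1@1, Item 2@1, Item 3@1, Item 4@1, Item 5@1) gives peak 16: h1:16  h2:8  h3:3  h4:3  h5:0  h6:0.
Shift Item 2→3, Item 4→6, Item 5→2.
Schedule Item 1@1, Item 2@3, Item 3@1, Item 4@6, Item 5@2: h1:6  h2:6  h3:5  h4:5  h5:3  h6:5 — peak 6.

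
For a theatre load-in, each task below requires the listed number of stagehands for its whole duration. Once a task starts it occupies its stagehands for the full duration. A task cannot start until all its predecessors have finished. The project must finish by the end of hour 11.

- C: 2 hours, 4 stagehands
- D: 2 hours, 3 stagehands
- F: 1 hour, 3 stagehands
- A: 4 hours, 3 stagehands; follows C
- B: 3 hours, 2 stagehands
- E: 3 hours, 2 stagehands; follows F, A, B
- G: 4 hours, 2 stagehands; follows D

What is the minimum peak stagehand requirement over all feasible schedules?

6

Early-start (C@1, D@1, F@1, A@3, B@1, E@7, G@3) gives peak 12: h1:12  h2:9  h3:7  h4:5  h5:5  h6:5  h7:2  h8:2  h9:2  h10:0  h11:0.
Shift D→3, F→3, A→4, B→5, E→8, G→8.
Schedule C@1, D@3, F@3, A@4, B@5, E@8, G@8: h1:4  h2:4  h3:6  h4:6  h5:5  h6:5  h7:5  h8:4  h9:4  h10:4  h11:2 — peak 6.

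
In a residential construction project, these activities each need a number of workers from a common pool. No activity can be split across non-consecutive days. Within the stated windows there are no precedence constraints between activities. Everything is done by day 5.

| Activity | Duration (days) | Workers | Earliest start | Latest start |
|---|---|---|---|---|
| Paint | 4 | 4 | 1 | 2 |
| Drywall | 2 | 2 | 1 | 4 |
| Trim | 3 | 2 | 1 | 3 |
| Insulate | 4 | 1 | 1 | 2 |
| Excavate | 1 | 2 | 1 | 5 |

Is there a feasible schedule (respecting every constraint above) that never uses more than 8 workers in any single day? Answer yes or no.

yes

Schedule Paint@1, Drywall@1, Trim@3, Insulate@1, Excavate@5: d1:7  d2:7  d3:7  d4:7  d5:4 — peak 7 ≤ 8.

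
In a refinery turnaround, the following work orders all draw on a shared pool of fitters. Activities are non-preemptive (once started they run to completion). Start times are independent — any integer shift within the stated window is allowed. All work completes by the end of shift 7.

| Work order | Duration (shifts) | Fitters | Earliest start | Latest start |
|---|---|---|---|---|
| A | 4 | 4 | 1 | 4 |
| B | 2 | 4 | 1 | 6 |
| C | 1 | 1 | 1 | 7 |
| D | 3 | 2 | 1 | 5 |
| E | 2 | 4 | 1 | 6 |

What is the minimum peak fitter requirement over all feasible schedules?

8

Early-start (A@1, B@1, C@1, D@1, E@1) gives peak 15: s1:15  s2:14  s3:6  s4:4  s5:0  s6:0  s7:0.
Shift C→3, D→3, E→5.
Schedule A@1, B@1, C@3, D@3, E@5: s1:8  s2:8  s3:7  s4:6  s5:6  s6:4  s7:0 — peak 8.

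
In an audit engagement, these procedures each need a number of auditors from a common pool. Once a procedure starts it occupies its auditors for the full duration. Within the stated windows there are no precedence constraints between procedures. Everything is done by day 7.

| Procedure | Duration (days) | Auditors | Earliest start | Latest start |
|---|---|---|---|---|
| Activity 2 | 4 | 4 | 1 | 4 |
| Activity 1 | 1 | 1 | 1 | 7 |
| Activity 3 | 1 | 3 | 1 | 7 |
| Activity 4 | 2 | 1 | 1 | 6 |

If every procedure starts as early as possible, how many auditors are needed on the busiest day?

Early-start schedule: Activity 2@1, Activity 1@1, Activity 3@1, Activity 4@1.
Load per day: day 1: 9, day 2: 5, day 3: 4, day 4: 4, day 5: 0, day 6: 0, day 7: 0.
Peak is 9.

9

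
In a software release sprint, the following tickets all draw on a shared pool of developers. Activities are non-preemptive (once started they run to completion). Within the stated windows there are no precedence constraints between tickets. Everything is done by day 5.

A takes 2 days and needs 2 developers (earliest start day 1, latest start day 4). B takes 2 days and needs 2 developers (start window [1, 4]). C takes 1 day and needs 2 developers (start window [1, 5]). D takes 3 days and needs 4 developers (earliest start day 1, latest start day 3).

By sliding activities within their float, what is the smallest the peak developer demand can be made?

Early-start (A@1, B@1, C@1, D@1) gives peak 10: d1:10  d2:8  d3:4  d4:0  d5:0.
Shift D→3.
Schedule A@1, B@1, C@1, D@3: d1:6  d2:4  d3:4  d4:4  d5:4 — peak 6.

6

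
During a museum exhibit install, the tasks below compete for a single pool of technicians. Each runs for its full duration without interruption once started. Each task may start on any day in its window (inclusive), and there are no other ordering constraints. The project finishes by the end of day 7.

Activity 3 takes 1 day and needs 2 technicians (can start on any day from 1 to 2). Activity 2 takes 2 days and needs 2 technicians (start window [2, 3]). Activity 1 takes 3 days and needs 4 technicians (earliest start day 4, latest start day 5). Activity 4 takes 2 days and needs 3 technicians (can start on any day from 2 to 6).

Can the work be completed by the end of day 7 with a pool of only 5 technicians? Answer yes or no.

Schedule Activity 3@1, Activity 2@2, Activity 1@4, Activity 4@2: d1:2  d2:5  d3:5  d4:4  d5:4  d6:4  d7:0 — peak 5 ≤ 5.

yes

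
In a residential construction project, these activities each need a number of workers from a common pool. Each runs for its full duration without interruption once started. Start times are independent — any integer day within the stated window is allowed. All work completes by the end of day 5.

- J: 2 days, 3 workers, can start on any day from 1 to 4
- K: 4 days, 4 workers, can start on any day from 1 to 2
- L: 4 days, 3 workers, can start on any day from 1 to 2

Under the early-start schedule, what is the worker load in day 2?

10

At early start, day 2 has: J, K, L.
Demand: 3 + 4 + 3 = 10.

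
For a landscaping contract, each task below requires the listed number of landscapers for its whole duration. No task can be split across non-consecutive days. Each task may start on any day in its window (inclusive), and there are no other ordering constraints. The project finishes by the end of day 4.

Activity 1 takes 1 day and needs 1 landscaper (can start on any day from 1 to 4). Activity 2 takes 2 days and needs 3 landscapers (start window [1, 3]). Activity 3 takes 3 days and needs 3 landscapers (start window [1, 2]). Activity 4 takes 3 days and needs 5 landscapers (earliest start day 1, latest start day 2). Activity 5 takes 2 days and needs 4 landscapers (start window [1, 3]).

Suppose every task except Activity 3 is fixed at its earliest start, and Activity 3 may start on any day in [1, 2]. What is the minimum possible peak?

15

Activity 3@1: d1:16  d2:15  d3:8  d4:0 → peak 16
Activity 3@2: d1:13  d2:15  d3:8  d4:3 → peak 15
Best is Activity 3@2, peak 15.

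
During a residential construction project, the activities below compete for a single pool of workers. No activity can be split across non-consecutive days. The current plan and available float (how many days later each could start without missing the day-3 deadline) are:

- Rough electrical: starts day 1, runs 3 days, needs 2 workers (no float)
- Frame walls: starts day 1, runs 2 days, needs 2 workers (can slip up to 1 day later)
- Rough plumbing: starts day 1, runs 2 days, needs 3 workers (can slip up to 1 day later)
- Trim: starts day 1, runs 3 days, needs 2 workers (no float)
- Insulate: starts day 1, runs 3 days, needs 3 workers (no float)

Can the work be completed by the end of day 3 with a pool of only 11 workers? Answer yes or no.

no

The minimum achievable peak is 12; 11 < 12, so no feasible schedule stays within the cap.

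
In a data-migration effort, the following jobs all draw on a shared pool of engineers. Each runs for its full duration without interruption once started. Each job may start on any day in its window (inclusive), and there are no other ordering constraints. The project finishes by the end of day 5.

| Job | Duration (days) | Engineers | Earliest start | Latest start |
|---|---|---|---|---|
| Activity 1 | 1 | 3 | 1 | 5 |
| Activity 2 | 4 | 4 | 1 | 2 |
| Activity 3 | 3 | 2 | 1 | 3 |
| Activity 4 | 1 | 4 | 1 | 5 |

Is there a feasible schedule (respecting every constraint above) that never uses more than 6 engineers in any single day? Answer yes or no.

no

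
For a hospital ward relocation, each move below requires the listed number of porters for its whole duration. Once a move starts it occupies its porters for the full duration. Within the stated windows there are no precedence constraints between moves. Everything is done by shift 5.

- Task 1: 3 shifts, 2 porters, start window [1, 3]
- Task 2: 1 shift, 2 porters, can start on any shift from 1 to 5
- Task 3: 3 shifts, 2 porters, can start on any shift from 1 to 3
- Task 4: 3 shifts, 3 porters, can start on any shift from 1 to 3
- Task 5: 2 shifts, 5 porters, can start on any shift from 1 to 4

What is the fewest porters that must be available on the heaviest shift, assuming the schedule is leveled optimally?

Early-start (Task 1@1, Task 2@1, Task 3@1, Task 4@1, Task 5@1) gives peak 14: s1:14  s2:12  s3:7  s4:0  s5:0.
Shift Task 3→2, Task 5→4.
Schedule Task 1@1, Task 2@1, Task 3@2, Task 4@1, Task 5@4: s1:7  s2:7  s3:7  s4:7  s5:5 — peak 7.
Total porter-shifts = 33 over 5 shifts ⇒ peak ≥ ⌈33/5⌉ = 7, so 7 is optimal.

7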